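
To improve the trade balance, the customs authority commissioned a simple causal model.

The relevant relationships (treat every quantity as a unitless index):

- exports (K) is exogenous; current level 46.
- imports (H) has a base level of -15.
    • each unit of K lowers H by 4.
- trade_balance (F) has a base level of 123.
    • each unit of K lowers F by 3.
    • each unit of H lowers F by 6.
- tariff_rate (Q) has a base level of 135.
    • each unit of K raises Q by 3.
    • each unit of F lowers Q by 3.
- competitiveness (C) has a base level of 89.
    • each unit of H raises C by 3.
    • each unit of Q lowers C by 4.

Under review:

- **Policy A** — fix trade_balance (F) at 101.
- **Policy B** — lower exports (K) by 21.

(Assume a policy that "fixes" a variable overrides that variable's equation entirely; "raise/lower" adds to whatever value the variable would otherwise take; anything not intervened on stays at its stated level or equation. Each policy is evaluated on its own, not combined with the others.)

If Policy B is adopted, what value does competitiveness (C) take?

7760

Policy B (K − 21):
  K = 46 − 21 = 25
  H = -15 − 4·25 = -115
  F = 123 − 3·25 − 6·(-115) = 738
  Q = 135 + 3·25 − 3·738 = -2004
  C = 89 + 3·(-115) − 4·(-2004) = 7760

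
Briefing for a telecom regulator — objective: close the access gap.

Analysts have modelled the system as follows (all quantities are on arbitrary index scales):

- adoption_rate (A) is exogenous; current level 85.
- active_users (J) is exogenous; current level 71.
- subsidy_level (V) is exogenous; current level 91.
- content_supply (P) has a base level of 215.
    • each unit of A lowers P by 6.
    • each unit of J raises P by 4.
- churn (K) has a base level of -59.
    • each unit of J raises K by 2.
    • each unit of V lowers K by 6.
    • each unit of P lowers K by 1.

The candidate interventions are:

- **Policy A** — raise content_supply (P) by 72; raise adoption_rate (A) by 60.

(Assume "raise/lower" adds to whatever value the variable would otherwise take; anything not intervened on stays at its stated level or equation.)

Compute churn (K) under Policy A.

Policy A (P + 72, A + 60):
  A = 85 + 60 = 145
  J = 71
  V = 91
  P = 215 − 6·145 + 4·71 (+72 from intervention) = -299
  K = -59 + 2·71 − 6·91 − (-299) = -164

-164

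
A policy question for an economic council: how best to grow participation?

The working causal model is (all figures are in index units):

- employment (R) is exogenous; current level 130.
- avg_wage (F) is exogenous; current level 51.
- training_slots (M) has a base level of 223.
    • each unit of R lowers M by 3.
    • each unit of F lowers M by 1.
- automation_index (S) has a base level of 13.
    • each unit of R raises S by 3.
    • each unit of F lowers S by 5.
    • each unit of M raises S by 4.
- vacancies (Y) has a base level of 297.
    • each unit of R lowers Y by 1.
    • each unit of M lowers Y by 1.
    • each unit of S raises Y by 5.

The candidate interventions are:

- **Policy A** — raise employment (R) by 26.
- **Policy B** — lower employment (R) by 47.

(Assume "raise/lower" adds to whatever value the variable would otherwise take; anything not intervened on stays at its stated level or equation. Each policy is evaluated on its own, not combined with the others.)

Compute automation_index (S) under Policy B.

Policy B (R − 47):
  R = 130 − 47 = 83
  F = 51
  M = 223 − 3·83 − 51 = -77
  S = 13 + 3·83 − 5·51 + 4·(-77) = -301

-301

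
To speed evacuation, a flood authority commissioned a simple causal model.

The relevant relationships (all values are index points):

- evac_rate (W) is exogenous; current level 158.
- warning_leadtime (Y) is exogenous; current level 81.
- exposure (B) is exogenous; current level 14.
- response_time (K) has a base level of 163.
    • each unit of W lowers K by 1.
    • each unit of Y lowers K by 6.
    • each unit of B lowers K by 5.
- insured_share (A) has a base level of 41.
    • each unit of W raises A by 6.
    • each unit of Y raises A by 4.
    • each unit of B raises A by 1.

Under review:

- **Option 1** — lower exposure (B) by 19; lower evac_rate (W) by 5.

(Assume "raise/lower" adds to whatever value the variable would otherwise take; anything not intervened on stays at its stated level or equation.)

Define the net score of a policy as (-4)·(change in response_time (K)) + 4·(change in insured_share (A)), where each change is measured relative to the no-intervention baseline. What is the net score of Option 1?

-596

Baseline:
  W = 158
  Y = 81
  B = 14
  K = 163 − 158 − 6·81 − 5·14 = -551
  A = 41 + 6·158 + 4·81 + 14 = 1327
Option 1 (B − 19, W − 5):
  W = 158 − 5 = 153
  Y = 81
  B = 14 − 19 = -5
  K = 163 − 153 − 6·81 − 5·(-5) = -451
  A = 41 + 6·153 + 4·81 + (-5) = 1278
ΔK = -451 − (-551) = 100; ΔA = 1278 − 1327 = -49
Score = (-4)·100 + 4·(-49) = -596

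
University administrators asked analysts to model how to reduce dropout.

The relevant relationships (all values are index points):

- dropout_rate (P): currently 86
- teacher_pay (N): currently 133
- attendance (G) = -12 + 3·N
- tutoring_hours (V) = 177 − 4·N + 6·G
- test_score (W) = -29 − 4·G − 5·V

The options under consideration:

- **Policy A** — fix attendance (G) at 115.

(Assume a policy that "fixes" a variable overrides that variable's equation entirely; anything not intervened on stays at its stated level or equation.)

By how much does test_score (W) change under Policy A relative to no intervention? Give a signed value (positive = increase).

9248

Baseline:
  N = 133
  G = -12 + 3·133 = 387
  V = 177 − 4·133 + 6·387 = 1967
  W = -29 − 4·387 − 5·1967 = -11412
Policy A (G := 115):
  N = 133
  G = 115
  V = 177 − 4·133 + 6·115 = 335
  W = -29 − 4·115 − 5·335 = -2164
Change in W: -2164 − (-11412) = 9248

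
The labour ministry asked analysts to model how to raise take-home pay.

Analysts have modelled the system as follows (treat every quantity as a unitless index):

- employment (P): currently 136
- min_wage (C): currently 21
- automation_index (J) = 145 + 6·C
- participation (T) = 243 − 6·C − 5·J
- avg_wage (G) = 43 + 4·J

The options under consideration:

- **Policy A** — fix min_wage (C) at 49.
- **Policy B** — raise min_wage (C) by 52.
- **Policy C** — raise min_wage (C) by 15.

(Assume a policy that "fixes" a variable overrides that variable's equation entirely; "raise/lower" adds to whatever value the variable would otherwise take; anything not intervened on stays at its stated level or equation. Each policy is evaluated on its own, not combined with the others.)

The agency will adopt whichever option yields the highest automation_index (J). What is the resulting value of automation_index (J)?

583

Policy A (C := 49):
  C = 49
  J = 145 + 6·49 = 439
Policy B (C + 52):
  C = 21 + 52 = 73
  J = 145 + 6·73 = 583
Policy C (C + 15):
  C = 21 + 15 = 36
  J = 145 + 6·36 = 361
Comparing — Policy A: J=439, Policy B: J=583, Policy C: J=361. Highest is 583 (Policy B).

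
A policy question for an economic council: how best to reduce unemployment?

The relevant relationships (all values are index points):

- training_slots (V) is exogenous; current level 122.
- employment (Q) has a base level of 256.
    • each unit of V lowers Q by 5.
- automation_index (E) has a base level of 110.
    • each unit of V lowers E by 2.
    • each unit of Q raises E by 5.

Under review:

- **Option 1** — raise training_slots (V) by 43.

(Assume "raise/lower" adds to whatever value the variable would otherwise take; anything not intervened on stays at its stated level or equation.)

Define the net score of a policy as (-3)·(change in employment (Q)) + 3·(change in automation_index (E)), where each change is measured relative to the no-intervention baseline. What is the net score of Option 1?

-2838

Baseline:
  V = 122
  Q = 256 − 5·122 = -354
  E = 110 − 2·122 + 5·(-354) = -1904
Option 1 (V + 43):
  V = 122 + 43 = 165
  Q = 256 − 5·165 = -569
  E = 110 − 2·165 + 5·(-569) = -3065
ΔQ = -569 − (-354) = -215; ΔE = -3065 − (-1904) = -1161
Score = (-3)·(-215) + 3·(-1161) = -2838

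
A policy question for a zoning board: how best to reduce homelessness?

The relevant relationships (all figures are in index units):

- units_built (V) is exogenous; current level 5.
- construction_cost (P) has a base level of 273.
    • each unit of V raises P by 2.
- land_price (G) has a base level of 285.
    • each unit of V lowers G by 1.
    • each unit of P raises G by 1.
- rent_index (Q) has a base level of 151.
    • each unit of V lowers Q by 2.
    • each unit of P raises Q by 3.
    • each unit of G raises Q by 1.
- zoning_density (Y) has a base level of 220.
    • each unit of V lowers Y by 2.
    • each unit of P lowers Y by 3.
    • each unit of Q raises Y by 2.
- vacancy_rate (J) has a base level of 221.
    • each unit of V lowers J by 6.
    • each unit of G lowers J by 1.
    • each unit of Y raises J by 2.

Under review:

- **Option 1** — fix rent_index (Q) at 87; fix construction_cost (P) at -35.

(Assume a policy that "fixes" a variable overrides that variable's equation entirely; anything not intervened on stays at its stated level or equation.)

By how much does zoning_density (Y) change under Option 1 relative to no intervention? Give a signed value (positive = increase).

Baseline:
  V = 5
  P = 273 + 2·5 = 283
  G = 285 − 5 + 283 = 563
  Q = 151 − 2·5 + 3·283 + 563 = 1553
  Y = 220 − 2·5 − 3·283 + 2·1553 = 2467
Option 1 (Q := 87, P := -35):
  V = 5
  P = -35
  G = 285 − 5 + (-35) = 245
  Q = 87
  Y = 220 − 2·5 − 3·(-35) + 2·87 = 489
Change in Y: 489 − 2467 = -1978

-1978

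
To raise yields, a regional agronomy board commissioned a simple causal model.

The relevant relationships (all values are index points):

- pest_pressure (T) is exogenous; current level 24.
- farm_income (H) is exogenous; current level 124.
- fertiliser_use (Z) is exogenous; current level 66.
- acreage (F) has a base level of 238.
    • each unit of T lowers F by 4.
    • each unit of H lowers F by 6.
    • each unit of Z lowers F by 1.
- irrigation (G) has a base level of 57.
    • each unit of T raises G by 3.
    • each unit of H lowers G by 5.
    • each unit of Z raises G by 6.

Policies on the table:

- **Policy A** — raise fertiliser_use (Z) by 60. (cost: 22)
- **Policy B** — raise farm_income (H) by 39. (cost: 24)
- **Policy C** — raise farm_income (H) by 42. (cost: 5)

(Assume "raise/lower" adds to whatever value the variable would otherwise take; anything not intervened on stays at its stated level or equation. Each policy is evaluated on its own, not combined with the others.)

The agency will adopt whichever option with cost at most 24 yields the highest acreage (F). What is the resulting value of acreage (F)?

Policy A (Z + 60):
  T = 24
  H = 124
  Z = 66 + 60 = 126
  F = 238 − 4·24 − 6·124 − 126 = -728
Policy B (H + 39):
  T = 24
  H = 124 + 39 = 163
  Z = 66
  F = 238 − 4·24 − 6·163 − 66 = -902
Policy C (H + 42):
  T = 24
  H = 124 + 42 = 166
  Z = 66
  F = 238 − 4·24 − 6·166 − 66 = -920
Comparing — Policy A: F=-728, Policy B: F=-902, Policy C: F=-920. Highest is -728 (Policy A).

-728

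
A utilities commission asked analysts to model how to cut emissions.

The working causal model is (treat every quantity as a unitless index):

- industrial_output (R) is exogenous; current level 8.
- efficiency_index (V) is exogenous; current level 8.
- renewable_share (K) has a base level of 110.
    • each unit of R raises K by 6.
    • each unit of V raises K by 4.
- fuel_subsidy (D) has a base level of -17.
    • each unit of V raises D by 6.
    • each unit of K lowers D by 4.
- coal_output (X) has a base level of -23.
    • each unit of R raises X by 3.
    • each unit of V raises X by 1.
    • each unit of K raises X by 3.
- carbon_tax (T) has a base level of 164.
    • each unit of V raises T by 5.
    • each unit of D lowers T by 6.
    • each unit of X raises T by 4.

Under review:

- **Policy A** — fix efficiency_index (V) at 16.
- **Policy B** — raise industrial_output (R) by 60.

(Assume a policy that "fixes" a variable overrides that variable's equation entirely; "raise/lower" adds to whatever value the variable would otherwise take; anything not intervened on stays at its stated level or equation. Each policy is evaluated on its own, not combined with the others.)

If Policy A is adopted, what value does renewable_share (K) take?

222

Policy A (V := 16):
  R = 8
  V = 16
  K = 110 + 6·8 + 4·16 = 222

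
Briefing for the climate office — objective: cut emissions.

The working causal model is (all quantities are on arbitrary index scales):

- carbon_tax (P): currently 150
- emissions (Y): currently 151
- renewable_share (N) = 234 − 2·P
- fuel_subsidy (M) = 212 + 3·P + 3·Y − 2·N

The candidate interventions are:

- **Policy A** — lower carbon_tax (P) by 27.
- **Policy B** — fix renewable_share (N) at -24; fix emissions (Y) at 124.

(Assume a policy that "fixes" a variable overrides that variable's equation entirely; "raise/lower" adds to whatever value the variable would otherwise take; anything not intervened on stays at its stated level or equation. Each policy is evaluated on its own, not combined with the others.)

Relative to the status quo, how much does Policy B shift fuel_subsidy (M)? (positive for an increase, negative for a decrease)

Baseline:
  P = 150
  Y = 151
  N = 234 − 2·150 = -66
  M = 212 + 3·150 + 3·151 − 2·(-66) = 1247
Policy B (N := -24, Y := 124):
  P = 150
  Y = 124
  N = -24
  M = 212 + 3·150 + 3·124 − 2·(-24) = 1082
Change in M: 1082 − 1247 = -165

-165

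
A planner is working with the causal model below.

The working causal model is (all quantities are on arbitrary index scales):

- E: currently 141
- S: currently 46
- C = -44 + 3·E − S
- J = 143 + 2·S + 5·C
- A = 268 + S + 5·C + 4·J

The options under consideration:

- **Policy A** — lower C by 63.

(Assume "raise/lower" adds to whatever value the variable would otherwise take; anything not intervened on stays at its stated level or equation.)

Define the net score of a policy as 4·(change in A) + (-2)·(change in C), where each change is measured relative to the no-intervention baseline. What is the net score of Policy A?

-6174

Baseline:
  E = 141
  S = 46
  C = -44 + 3·141 − 46 = 333
  J = 143 + 2·46 + 5·333 = 1900
  A = 268 + 46 + 5·333 + 4·1900 = 9579
Policy A (C − 63):
  E = 141
  S = 46
  C = -44 + 3·141 − 46 (−63 from intervention) = 270
  J = 143 + 2·46 + 5·270 = 1585
  A = 268 + 46 + 5·270 + 4·1585 = 8004
ΔA = 8004 − 9579 = -1575; ΔC = 270 − 333 = -63
Score = 4·(-1575) + (-2)·(-63) = -6174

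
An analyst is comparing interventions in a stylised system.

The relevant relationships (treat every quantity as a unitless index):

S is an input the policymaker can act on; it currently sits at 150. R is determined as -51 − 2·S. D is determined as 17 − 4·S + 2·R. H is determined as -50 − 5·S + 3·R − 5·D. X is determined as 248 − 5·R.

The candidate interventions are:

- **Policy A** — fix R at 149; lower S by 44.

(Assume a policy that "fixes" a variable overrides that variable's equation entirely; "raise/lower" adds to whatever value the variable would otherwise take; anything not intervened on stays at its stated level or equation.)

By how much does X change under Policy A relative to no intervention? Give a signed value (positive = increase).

-2500

Baseline:
  S = 150
  R = -51 − 2·150 = -351
  X = 248 − 5·(-351) = 2003
Policy A (R := 149, S − 44):
  S = 150 − 44 = 106
  R = 149
  X = 248 − 5·149 = -497
Change in X: -497 − 2003 = -2500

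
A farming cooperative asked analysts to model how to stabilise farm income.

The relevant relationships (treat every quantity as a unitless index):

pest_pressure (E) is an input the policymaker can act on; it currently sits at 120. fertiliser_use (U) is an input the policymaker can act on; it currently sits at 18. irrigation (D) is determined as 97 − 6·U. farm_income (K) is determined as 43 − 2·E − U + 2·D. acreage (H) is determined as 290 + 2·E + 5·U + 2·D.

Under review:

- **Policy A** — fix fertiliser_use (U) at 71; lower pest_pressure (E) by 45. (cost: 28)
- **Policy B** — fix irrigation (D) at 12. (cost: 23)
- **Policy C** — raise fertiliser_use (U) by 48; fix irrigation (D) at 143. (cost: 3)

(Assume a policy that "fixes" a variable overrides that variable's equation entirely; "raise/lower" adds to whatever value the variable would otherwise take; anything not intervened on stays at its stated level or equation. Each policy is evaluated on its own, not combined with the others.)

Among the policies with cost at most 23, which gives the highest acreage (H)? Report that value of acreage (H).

1146

Policy B (D := 12):
  E = 120
  U = 18
  D = 12
  H = 290 + 2·120 + 5·18 + 2·12 = 644
Policy C (U + 48, D := 143):
  E = 120
  U = 18 + 48 = 66
  D = 143
  H = 290 + 2·120 + 5·66 + 2·143 = 1146
Comparing — Policy B: H=644, Policy C: H=1146. Highest is 1146 (Policy C).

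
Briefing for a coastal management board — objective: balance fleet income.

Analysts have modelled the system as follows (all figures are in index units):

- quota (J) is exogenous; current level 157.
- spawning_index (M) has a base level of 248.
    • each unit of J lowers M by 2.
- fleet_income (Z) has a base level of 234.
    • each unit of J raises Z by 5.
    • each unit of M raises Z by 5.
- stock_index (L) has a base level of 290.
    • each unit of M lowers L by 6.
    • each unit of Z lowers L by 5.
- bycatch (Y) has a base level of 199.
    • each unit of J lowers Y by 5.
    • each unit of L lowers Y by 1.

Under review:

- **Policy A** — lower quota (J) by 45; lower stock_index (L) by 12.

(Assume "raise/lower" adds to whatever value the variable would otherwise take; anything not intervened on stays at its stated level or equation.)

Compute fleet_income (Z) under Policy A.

Policy A (J − 45, L − 12):
  J = 157 − 45 = 112
  M = 248 − 2·112 = 24
  Z = 234 + 5·112 + 5·24 = 914

914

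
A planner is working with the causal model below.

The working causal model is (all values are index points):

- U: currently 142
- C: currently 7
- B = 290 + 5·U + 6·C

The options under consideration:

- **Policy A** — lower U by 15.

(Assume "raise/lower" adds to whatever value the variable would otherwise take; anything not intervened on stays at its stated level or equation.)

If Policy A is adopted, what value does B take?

967

Policy A (U − 15):
  U = 142 − 15 = 127
  C = 7
  B = 290 + 5·127 + 6·7 = 967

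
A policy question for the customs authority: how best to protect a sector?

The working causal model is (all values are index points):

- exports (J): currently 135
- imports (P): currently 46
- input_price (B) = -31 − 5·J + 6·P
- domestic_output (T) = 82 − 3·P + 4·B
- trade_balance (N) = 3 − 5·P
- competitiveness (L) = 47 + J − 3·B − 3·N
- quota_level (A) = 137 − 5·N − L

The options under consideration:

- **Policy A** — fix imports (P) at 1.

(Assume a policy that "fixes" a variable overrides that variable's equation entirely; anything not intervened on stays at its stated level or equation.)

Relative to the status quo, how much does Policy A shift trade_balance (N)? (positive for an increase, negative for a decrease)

Baseline:
  P = 46
  N = 3 − 5·46 = -227
Policy A (P := 1):
  P = 1
  N = 3 − 5·1 = -2
Change in N: -2 − (-227) = 225

225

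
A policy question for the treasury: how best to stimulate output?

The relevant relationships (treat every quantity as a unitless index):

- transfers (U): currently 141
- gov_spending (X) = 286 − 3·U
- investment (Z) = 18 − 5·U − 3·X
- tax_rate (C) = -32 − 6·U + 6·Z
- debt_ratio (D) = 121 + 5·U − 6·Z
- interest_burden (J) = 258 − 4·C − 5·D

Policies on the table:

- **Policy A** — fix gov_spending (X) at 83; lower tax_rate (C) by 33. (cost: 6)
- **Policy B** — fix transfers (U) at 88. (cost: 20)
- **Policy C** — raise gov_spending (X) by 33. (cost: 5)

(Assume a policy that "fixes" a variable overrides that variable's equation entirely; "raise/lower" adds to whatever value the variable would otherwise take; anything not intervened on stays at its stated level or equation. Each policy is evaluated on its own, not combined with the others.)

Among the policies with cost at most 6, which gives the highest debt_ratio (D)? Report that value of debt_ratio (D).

Policy A (X := 83, C − 33):
  U = 141
  X = 83
  Z = 18 − 5·141 − 3·83 = -936
  D = 121 + 5·141 − 6·(-936) = 6442
Policy C (X + 33):
  U = 141
  X = 286 − 3·141 (+33 from intervention) = -104
  Z = 18 − 5·141 − 3·(-104) = -375
  D = 121 + 5·141 − 6·(-375) = 3076
Comparing — Policy A: D=6442, Policy C: D=3076. Highest is 6442 (Policy A).

6442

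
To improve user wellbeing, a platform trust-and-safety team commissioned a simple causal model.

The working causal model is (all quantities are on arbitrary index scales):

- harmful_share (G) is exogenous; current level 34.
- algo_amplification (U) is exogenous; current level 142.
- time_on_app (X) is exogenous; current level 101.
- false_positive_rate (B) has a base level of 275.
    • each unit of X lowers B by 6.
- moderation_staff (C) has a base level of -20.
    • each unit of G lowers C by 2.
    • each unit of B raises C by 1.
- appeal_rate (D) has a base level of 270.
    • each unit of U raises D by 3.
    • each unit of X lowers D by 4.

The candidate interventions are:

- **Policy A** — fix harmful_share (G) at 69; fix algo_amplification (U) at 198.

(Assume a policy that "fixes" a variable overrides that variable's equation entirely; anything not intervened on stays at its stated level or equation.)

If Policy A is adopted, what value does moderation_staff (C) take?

Policy A (G := 69, U := 198):
  G = 69
  X = 101
  B = 275 − 6·101 = -331
  C = -20 − 2·69 + (-331) = -489

-489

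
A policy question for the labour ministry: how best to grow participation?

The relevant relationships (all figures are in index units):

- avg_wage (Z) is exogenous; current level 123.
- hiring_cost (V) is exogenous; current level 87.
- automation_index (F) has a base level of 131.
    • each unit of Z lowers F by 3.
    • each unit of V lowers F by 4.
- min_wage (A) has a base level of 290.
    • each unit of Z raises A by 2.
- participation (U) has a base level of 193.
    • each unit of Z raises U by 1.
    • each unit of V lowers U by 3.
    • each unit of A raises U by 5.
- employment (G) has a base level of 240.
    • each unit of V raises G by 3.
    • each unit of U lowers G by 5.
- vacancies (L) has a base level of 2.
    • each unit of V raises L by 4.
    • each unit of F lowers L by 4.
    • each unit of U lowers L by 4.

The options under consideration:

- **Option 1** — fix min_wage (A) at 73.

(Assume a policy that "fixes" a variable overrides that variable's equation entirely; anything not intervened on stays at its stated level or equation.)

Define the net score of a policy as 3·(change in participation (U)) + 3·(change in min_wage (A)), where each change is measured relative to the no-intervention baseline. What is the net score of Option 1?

Baseline:
  Z = 123
  V = 87
  A = 290 + 2·123 = 536
  U = 193 + 123 − 3·87 + 5·536 = 2735
Option 1 (A := 73):
  Z = 123
  V = 87
  A = 73
  U = 193 + 123 − 3·87 + 5·73 = 420
ΔU = 420 − 2735 = -2315; ΔA = 73 − 536 = -463
Score = 3·(-2315) + 3·(-463) = -8334

-8334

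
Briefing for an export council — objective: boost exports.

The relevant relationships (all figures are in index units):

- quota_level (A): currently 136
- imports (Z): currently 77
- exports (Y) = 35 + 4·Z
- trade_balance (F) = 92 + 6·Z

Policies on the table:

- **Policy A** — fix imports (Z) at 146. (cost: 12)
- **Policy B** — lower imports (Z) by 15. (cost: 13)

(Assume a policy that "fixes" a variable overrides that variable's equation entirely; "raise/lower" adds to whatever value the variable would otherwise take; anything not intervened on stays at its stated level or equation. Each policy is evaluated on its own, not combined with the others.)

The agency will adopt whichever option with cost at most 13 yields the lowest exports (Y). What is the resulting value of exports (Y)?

283

Policy A (Z := 146):
  Z = 146
  Y = 35 + 4·146 = 619
Policy B (Z − 15):
  Z = 77 − 15 = 62
  Y = 35 + 4·62 = 283
Comparing — Policy A: Y=619, Policy B: Y=283. Lowest is 283 (Policy B).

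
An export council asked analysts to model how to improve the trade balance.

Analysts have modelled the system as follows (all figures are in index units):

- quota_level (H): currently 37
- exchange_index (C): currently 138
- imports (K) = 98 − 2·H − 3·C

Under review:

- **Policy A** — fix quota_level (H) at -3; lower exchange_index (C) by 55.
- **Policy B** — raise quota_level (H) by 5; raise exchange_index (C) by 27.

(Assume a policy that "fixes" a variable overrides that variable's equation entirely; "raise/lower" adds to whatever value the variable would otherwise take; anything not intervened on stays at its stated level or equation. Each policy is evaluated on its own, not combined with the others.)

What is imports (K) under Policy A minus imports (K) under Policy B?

336

Policy A (H := -3, C − 55):
  H = -3
  C = 138 − 55 = 83
  K = 98 − 2·(-3) − 3·83 = -145
Policy B (H + 5, C + 27):
  H = 37 + 5 = 42
  C = 138 + 27 = 165
  K = 98 − 2·42 − 3·165 = -481
K: -145 − (-481) = 336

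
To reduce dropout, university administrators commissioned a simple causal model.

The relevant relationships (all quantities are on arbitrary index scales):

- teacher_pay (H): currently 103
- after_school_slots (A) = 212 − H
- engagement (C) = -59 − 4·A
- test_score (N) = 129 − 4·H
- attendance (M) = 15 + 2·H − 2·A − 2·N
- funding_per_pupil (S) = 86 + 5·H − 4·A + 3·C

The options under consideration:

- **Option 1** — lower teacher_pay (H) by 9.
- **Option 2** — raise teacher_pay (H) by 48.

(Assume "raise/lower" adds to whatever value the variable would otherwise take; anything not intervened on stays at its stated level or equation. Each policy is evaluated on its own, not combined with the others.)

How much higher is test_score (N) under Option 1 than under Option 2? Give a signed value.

228

Option 1 (H − 9):
  H = 103 − 9 = 94
  N = 129 − 4·94 = -247
Option 2 (H + 48):
  H = 103 + 48 = 151
  N = 129 − 4·151 = -475
N: -247 − (-475) = 228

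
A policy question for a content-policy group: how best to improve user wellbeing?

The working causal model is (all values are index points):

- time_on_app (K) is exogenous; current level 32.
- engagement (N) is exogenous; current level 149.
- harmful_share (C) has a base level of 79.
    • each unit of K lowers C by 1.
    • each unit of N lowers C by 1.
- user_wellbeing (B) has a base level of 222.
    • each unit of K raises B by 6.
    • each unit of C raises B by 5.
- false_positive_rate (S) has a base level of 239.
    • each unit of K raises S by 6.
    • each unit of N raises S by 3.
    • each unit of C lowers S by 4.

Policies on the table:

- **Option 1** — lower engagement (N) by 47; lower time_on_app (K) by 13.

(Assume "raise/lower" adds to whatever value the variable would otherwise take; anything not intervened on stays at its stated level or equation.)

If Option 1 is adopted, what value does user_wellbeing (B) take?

126

Option 1 (N − 47, K − 13):
  K = 32 − 13 = 19
  N = 149 − 47 = 102
  C = 79 − 19 − 102 = -42
  B = 222 + 6·19 + 5·(-42) = 126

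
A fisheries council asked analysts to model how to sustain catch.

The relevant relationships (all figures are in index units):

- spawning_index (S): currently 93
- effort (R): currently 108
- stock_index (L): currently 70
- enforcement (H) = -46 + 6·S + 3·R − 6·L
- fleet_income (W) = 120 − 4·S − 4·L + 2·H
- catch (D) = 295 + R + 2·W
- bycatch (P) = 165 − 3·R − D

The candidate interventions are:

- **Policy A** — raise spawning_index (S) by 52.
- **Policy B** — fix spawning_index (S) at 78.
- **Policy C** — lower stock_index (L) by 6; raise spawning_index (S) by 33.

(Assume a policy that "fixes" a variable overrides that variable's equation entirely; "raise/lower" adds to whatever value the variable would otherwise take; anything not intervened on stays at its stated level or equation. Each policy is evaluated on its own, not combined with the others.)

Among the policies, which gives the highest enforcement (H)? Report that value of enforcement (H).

Policy A (S + 52):
  S = 93 + 52 = 145
  R = 108
  L = 70
  H = -46 + 6·145 + 3·108 − 6·70 = 728
Policy B (S := 78):
  S = 78
  R = 108
  L = 70
  H = -46 + 6·78 + 3·108 − 6·70 = 326
Policy C (L − 6, S + 33):
  S = 93 + 33 = 126
  R = 108
  L = 70 − 6 = 64
  H = -46 + 6·126 + 3·108 − 6·64 = 650
Comparing — Policy A: H=728, Policy B: H=326, Policy C: H=650. Highest is 728 (Policy A).

728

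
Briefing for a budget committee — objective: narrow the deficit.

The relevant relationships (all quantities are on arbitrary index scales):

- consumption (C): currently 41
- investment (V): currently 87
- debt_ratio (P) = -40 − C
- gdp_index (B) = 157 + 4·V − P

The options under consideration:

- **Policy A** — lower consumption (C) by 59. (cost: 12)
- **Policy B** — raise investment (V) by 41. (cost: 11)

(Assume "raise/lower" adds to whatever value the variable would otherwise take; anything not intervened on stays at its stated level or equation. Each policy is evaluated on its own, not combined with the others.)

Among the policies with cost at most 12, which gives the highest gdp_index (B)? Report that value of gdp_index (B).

750

Policy A (C − 59):
  C = 41 − 59 = -18
  V = 87
  P = -40 − (-18) = -22
  B = 157 + 4·87 − (-22) = 527
Policy B (V + 41):
  C = 41
  V = 87 + 41 = 128
  P = -40 − 41 = -81
  B = 157 + 4·128 − (-81) = 750
Comparing — Policy A: B=527, Policy B: B=750. Highest is 750 (Policy B).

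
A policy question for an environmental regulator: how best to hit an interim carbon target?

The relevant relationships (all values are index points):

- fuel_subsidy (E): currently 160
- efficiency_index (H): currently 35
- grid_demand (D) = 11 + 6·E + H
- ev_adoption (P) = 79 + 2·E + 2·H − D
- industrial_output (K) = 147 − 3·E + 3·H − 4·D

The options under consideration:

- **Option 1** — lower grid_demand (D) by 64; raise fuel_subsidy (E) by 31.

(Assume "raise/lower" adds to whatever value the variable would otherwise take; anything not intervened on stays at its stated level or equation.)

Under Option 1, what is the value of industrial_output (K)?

-4833

Option 1 (D − 64, E + 31):
  E = 160 + 31 = 191
  H = 35
  D = 11 + 6·191 + 35 (−64 from intervention) = 1128
  K = 147 − 3·191 + 3·35 − 4·1128 = -4833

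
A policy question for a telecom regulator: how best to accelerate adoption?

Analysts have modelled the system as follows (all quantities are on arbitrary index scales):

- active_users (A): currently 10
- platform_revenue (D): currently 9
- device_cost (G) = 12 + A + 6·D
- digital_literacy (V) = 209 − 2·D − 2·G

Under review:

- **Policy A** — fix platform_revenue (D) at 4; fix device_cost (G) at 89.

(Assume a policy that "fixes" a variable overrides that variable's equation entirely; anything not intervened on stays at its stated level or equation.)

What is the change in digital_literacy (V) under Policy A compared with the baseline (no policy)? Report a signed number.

Baseline:
  A = 10
  D = 9
  G = 12 + 10 + 6·9 = 76
  V = 209 − 2·9 − 2·76 = 39
Policy A (D := 4, G := 89):
  A = 10
  D = 4
  G = 89
  V = 209 − 2·4 − 2·89 = 23
Change in V: 23 − 39 = -16

-16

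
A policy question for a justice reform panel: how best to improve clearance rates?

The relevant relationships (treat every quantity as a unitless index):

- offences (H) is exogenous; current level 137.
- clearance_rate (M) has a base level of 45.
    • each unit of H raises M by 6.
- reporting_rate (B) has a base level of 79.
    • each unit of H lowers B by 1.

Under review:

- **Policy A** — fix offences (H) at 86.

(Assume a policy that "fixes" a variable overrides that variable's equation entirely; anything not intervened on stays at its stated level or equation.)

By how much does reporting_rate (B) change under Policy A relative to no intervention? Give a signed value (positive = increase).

51

Baseline:
  H = 137
  B = 79 − 137 = -58
Policy A (H := 86):
  H = 86
  B = 79 − 86 = -7
Change in B: -7 − (-58) = 51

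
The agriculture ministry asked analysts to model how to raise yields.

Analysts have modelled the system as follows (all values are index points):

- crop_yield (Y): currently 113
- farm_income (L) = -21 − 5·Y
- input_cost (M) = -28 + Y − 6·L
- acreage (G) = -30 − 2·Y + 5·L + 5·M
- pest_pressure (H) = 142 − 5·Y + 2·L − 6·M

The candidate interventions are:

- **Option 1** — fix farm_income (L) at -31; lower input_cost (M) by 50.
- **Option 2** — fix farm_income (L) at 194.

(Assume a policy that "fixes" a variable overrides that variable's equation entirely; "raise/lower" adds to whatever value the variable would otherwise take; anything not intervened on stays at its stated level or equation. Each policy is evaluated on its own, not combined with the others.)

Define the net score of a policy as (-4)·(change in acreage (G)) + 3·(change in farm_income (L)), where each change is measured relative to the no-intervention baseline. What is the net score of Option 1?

Baseline:
  Y = 113
  L = -21 − 5·113 = -586
  M = -28 + 113 − 6·(-586) = 3601
  G = -30 − 2·113 + 5·(-586) + 5·3601 = 14819
Option 1 (L := -31, M − 50):
  Y = 113
  L = -31
  M = -28 + 113 − 6·(-31) (−50 from intervention) = 221
  G = -30 − 2·113 + 5·(-31) + 5·221 = 694
ΔG = 694 − 14819 = -14125; ΔL = -31 − (-586) = 555
Score = (-4)·(-14125) + 3·555 = 58165

58165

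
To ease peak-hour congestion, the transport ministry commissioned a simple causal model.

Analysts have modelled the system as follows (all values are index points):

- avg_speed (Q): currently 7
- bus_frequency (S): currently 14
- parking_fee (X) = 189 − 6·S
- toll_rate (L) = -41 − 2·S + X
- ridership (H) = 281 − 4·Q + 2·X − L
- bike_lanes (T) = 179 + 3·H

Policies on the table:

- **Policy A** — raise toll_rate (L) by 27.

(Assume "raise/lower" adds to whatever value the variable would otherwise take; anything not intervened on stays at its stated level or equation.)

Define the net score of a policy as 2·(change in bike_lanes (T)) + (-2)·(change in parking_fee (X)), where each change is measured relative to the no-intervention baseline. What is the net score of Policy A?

-162

Baseline:
  Q = 7
  S = 14
  X = 189 − 6·14 = 105
  L = -41 − 2·14 + 105 = 36
  H = 281 − 4·7 + 2·105 − 36 = 427
  T = 179 + 3·427 = 1460
Policy A (L + 27):
  Q = 7
  S = 14
  X = 189 − 6·14 = 105
  L = -41 − 2·14 + 105 (+27 from intervention) = 63
  H = 281 − 4·7 + 2·105 − 63 = 400
  T = 179 + 3·400 = 1379
ΔT = 1379 − 1460 = -81; ΔX = 105 − 105 = 0
Score = 2·(-81) + (-2)·0 = -162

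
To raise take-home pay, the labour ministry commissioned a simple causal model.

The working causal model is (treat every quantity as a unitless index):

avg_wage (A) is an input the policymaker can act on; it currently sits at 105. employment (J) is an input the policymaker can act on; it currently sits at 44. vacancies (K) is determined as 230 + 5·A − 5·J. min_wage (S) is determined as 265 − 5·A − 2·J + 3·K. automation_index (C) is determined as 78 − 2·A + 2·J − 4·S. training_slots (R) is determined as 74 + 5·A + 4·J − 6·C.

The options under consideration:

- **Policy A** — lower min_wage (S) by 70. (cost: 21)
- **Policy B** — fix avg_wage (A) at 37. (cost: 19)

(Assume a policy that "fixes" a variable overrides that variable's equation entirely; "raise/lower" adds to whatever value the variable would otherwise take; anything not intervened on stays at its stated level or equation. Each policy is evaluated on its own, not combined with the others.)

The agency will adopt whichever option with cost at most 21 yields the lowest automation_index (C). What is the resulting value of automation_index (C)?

-4792

Policy A (S − 70):
  A = 105
  J = 44
  K = 230 + 5·105 − 5·44 = 535
  S = 265 − 5·105 − 2·44 + 3·535 (−70 from intervention) = 1187
  C = 78 − 2·105 + 2·44 − 4·1187 = -4792
Policy B (A := 37):
  A = 37
  J = 44
  K = 230 + 5·37 − 5·44 = 195
  S = 265 − 5·37 − 2·44 + 3·195 = 577
  C = 78 − 2·37 + 2·44 − 4·577 = -2216
Comparing — Policy A: C=-4792, Policy B: C=-2216. Lowest is -4792 (Policy A).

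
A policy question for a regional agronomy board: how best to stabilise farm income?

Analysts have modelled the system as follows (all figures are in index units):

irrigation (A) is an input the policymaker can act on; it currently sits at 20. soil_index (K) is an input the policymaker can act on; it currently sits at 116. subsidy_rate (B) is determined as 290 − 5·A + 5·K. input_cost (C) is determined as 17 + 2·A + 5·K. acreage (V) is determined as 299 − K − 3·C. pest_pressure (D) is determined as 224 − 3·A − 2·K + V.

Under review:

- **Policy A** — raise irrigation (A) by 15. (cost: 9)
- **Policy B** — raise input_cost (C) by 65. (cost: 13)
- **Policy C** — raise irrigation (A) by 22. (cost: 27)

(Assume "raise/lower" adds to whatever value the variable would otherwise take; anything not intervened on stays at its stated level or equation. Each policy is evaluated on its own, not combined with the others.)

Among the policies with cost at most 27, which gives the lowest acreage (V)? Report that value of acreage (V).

Policy A (A + 15):
  A = 20 + 15 = 35
  K = 116
  C = 17 + 2·35 + 5·116 = 667
  V = 299 − 116 − 3·667 = -1818
Policy B (C + 65):
  A = 20
  K = 116
  C = 17 + 2·20 + 5·116 (+65 from intervention) = 702
  V = 299 − 116 − 3·702 = -1923
Policy C (A + 22):
  A = 20 + 22 = 42
  K = 116
  C = 17 + 2·42 + 5·116 = 681
  V = 299 − 116 − 3·681 = -1860
Comparing — Policy A: V=-1818, Policy B: V=-1923, Policy C: V=-1860. Lowest is -1923 (Policy B).

-1923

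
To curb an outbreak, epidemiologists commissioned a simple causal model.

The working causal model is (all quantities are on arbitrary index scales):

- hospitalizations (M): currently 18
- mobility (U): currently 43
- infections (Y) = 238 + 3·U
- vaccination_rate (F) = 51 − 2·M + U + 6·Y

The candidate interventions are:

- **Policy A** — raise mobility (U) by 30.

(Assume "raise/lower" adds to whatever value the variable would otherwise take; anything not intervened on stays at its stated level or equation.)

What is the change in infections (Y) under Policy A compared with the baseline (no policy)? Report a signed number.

Baseline:
  U = 43
  Y = 238 + 3·43 = 367
Policy A (U + 30):
  U = 43 + 30 = 73
  Y = 238 + 3·73 = 457
Change in Y: 457 − 367 = 90

90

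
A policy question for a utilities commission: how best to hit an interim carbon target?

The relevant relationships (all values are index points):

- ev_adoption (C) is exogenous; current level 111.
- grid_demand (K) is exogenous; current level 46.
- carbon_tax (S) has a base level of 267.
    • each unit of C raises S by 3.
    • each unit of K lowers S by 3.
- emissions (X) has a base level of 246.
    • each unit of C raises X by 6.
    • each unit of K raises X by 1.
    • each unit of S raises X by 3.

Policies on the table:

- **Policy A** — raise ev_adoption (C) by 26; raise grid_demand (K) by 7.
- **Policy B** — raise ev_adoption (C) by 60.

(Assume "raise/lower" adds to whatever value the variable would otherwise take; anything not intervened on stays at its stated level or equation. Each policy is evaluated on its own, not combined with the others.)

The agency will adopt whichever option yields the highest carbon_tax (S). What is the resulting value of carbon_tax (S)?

Policy A (C + 26, K + 7):
  C = 111 + 26 = 137
  K = 46 + 7 = 53
  S = 267 + 3·137 − 3·53 = 519
Policy B (C + 60):
  C = 111 + 60 = 171
  K = 46
  S = 267 + 3·171 − 3·46 = 642
Comparing — Policy A: S=519, Policy B: S=642. Highest is 642 (Policy B).

642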